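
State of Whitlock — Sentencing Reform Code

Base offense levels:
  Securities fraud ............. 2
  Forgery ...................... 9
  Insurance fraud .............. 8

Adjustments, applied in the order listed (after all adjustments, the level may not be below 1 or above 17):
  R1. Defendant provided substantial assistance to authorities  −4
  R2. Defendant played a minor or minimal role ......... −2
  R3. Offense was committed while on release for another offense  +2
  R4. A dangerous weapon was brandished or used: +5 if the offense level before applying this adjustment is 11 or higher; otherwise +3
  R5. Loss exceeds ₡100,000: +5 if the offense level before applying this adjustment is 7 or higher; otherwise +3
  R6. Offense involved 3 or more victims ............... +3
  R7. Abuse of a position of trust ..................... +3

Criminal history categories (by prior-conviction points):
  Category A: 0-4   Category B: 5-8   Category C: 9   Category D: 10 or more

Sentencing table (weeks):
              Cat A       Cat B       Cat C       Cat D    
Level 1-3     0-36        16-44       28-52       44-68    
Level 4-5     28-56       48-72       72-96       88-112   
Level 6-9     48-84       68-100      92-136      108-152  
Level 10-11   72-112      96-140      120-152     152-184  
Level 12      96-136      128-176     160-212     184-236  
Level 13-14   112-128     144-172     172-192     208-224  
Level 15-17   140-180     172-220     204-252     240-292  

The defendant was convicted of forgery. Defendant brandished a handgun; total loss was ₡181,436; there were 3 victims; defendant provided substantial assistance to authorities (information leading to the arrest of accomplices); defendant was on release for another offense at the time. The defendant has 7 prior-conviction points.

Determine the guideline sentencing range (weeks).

Base offense level for forgery: 9.
R1 applies: 9 − 4 = 5.
R2 does not apply.
R3 applies: 5 + 2 = 7.
R4 applies (level before this adjustment is 7 < 11, so +3): 7 + 3 = 10.
R5 applies (level before this adjustment is 10 ≥ 7, so +5): 10 + 5 = 15.
R6 applies: 15 + 3 = 18.
R7 does not apply.
Level 18 exceeds the maximum of 17; capped at 17.
Final offense level: 17.
Criminal history: 7 prior points → Category B (5-8).
Level 17 falls in the 15-17 band.
Grid: Level 15-17 × Category B = 172-220 weeks.

172-220 weeks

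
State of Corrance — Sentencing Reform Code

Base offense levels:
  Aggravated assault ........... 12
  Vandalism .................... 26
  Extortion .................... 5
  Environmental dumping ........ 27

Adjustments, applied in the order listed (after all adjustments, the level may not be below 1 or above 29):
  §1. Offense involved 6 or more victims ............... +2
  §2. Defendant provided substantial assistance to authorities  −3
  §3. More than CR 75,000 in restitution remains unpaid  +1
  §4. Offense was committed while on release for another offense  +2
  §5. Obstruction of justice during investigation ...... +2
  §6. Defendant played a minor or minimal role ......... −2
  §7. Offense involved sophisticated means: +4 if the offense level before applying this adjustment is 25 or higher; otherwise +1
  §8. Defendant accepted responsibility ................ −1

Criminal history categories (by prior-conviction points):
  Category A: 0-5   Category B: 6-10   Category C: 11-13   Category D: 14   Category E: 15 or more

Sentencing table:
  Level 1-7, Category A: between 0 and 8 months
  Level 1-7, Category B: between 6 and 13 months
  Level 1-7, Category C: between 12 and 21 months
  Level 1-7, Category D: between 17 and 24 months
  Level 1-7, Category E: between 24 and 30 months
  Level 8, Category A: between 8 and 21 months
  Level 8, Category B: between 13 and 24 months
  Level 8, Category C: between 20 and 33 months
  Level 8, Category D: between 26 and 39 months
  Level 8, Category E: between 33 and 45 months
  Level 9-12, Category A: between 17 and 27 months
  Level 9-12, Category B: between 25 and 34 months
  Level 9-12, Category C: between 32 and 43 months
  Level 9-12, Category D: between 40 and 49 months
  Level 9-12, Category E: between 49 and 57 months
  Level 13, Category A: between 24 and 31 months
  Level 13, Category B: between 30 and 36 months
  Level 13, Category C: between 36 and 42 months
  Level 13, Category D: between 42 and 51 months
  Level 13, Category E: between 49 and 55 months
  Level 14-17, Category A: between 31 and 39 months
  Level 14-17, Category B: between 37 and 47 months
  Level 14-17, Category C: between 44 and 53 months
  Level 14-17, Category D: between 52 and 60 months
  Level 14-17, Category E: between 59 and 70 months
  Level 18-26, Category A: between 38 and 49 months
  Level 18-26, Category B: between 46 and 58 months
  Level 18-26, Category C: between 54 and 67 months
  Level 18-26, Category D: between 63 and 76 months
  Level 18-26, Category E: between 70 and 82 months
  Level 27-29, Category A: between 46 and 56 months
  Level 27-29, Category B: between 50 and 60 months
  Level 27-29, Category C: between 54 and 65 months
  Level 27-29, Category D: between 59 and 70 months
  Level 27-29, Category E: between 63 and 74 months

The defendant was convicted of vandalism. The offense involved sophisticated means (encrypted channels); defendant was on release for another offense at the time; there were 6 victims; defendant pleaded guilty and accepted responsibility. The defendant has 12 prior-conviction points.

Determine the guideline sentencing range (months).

54-65 months

Base offense level for vandalism: 26.
§1 applies: 26 + 2 = 28.
§3 does not apply.
§4 applies: 28 + 2 = 30.
§6 does not apply.
§7 applies (level before this adjustment is 30 ≥ 25, so +4): 30 + 4 = 34.
§8 applies: 34 − 1 = 33.
Level 33 exceeds the maximum of 29; capped at 29.
Final offense level: 29.
Criminal history: 12 prior points → Category C (11-13).
Level 29 falls in the 27-29 band.
Grid: Level 27-29 × Category C = 54-65 months.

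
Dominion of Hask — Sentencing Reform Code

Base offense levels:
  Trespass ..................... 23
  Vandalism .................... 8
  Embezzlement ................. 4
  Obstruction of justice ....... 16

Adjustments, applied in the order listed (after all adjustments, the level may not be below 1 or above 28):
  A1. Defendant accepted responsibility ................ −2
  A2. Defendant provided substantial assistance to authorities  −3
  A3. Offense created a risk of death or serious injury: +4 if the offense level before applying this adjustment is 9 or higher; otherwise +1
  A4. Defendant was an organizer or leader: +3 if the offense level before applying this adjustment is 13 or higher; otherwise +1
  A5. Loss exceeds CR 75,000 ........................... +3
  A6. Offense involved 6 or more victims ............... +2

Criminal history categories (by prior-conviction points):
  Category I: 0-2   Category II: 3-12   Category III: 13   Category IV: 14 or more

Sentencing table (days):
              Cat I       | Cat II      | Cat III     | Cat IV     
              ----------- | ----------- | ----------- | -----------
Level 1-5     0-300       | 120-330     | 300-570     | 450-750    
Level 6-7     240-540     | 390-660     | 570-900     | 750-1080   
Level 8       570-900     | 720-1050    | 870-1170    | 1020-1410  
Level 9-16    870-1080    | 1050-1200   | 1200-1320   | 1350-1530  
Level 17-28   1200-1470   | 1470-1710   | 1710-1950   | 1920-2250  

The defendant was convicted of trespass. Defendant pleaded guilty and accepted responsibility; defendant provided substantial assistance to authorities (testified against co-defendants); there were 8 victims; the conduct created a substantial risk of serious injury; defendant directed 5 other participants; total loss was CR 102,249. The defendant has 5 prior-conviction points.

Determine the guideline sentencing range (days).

Base offense level for trespass: 23.
A1 applies: 23 − 2 = 21.
A2 applies: 21 − 3 = 18.
A3 applies (level before this adjustment is 18 ≥ 9, so +4): 18 + 4 = 22.
A4 applies (level before this adjustment is 22 ≥ 13, so +3): 22 + 3 = 25.
A5 applies: 25 + 3 = 28.
A6 applies: 28 + 2 = 30.
Level 30 exceeds the maximum of 28; capped at 28.
Final offense level: 28.
Criminal history: 5 prior points → Category II (3-12).
Level 28 falls in the 17-28 band.
Grid: Level 17-28 × Category II = 1470-1710 days.

1470-1710 days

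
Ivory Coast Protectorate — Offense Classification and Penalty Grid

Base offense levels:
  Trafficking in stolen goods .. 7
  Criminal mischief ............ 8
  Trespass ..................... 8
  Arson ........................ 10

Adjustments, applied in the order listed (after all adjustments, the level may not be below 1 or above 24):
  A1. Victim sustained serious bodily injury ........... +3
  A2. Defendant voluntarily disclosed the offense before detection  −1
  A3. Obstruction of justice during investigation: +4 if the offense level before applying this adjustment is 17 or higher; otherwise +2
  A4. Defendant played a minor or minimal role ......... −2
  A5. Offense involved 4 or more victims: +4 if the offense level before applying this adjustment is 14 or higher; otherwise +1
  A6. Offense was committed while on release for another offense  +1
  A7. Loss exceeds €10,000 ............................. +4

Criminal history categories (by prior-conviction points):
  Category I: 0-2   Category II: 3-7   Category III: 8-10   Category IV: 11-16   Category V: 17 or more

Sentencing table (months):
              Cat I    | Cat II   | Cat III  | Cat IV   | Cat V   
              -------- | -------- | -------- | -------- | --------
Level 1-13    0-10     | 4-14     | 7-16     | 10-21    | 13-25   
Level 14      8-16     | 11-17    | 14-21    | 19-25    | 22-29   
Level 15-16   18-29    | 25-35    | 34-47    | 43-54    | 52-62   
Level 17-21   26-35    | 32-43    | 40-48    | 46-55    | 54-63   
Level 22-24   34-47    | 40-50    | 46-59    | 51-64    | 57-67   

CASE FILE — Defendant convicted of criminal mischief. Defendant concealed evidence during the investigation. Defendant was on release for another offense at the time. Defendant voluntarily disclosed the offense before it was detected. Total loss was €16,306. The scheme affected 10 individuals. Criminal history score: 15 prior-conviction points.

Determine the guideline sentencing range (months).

43-54 months

Base offense level for criminal mischief: 8.
A2 applies: 8 − 1 = 7.
A3 applies (level before this adjustment is 7 < 17, so +2): 7 + 2 = 9.
A4 does not apply.
A5 applies (level before this adjustment is 9 < 14, so +1): 9 + 1 = 10.
A6 applies: 10 + 1 = 11.
A7 applies: 11 + 4 = 15.
Final offense level: 15.
Criminal history: 15 prior points → Category IV (11-16).
Level 15 falls in the 15-16 band.
Grid: Level 15-16 × Category IV = 43-54 months.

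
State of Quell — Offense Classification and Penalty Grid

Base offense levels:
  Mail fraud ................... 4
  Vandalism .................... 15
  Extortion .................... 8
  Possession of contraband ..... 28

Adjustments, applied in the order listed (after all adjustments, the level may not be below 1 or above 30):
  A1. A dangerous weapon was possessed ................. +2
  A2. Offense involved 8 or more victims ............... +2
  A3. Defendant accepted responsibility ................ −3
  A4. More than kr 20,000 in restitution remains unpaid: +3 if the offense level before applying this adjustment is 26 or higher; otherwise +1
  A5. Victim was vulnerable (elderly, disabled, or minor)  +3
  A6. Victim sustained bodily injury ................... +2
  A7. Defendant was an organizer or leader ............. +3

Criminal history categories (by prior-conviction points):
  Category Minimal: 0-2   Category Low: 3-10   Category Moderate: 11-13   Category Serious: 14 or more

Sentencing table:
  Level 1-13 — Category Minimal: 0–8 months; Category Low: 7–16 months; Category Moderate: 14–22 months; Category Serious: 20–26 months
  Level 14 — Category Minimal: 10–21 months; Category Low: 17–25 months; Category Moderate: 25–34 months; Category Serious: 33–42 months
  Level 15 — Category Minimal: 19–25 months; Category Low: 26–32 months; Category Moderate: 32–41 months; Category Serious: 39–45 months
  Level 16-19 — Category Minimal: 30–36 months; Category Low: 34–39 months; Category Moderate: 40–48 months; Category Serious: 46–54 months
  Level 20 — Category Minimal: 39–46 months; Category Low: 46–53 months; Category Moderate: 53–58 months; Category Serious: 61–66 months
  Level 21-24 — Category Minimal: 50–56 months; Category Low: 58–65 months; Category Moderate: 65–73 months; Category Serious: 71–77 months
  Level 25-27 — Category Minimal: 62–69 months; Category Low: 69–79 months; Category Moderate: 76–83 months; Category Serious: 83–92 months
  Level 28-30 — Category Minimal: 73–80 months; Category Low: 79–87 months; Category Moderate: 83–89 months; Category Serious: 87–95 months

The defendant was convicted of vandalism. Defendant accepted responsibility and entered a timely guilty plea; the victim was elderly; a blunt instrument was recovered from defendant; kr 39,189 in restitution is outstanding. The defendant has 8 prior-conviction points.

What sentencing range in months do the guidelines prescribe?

Base offense level for vandalism: 15.
A1 applies: 15 + 2 = 17.
A3 applies: 17 − 3 = 14.
A4 applies (level before this adjustment is 14 < 26, so +1): 14 + 1 = 15.
A5 applies: 15 + 3 = 18.
A6 does not apply.
A7 does not apply.
Final offense level: 18.
Criminal history: 8 prior points → Category Low (3-10).
Level 18 falls in the 16-19 band.
Grid: Level 16-19 × Category Low = 34-39 months.

34-39 months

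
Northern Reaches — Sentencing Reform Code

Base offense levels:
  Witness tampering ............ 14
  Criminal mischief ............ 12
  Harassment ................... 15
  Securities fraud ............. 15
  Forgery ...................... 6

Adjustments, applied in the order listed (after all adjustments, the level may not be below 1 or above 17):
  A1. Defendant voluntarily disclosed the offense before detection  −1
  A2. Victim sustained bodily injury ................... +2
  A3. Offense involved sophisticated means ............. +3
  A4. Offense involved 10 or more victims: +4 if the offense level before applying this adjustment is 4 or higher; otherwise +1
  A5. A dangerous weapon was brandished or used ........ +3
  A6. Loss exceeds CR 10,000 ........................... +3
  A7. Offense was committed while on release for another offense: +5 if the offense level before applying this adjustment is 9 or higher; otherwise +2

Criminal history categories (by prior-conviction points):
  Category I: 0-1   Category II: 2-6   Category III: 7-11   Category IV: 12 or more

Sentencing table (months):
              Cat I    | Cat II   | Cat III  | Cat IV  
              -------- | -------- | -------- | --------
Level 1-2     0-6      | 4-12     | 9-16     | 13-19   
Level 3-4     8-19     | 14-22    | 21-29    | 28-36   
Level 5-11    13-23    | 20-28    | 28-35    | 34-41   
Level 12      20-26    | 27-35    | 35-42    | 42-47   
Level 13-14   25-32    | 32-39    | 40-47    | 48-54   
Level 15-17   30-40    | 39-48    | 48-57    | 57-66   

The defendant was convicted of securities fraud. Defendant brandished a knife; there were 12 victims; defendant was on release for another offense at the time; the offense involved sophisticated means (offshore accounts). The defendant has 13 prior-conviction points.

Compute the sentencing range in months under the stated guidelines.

57-66 months

Base offense level for securities fraud: 15.
A1 does not apply.
A2 does not apply.
A3 applies: 15 + 3 = 18.
A4 applies (level before this adjustment is 18 ≥ 4, so +4): 18 + 4 = 22.
A5 applies: 22 + 3 = 25.
A6 does not apply.
A7 applies (level before this adjustment is 25 ≥ 9, so +5): 25 + 5 = 30.
Level 30 exceeds the maximum of 17; capped at 17.
Final offense level: 17.
Criminal history: 13 prior points → Category IV (12+).
Level 17 falls in the 15-17 band.
Grid: Level 15-17 × Category IV = 57-66 months.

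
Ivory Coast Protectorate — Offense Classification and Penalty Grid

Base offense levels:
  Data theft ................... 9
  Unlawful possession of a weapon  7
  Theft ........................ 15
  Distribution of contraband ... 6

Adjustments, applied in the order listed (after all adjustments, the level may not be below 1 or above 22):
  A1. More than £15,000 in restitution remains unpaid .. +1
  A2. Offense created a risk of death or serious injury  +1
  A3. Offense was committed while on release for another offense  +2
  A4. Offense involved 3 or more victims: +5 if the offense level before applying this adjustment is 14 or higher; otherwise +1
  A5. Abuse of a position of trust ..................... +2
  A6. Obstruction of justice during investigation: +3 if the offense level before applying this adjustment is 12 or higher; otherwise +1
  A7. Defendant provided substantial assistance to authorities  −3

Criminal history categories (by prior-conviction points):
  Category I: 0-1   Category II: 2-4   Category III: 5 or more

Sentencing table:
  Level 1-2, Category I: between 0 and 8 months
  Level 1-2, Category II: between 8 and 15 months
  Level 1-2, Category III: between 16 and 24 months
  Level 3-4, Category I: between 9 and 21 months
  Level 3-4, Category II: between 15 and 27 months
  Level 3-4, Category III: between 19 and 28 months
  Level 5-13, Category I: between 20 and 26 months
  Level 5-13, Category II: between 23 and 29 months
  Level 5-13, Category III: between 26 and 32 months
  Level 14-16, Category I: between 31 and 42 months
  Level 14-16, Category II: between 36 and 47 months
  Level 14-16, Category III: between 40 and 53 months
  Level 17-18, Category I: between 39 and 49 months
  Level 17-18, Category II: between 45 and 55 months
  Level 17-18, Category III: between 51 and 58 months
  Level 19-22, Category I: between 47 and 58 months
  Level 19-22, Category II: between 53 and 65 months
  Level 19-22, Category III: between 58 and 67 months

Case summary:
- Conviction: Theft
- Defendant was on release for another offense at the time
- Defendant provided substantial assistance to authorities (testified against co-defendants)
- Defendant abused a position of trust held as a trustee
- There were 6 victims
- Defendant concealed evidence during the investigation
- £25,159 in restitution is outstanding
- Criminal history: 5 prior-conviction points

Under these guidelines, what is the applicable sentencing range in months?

Base offense level for theft: 15.
A1 applies: 15 + 1 = 16.
A2 does not apply.
A3 applies: 16 + 2 = 18.
A4 applies (level before this adjustment is 18 ≥ 14, so +5): 18 + 5 = 23.
A5 applies: 23 + 2 = 25.
A6 applies (level before this adjustment is 25 ≥ 12, so +3): 25 + 3 = 28.
A7 applies: 28 − 3 = 25.
Level 25 exceeds the maximum of 22; capped at 22.
Final offense level: 22.
Criminal history: 5 prior points → Category III (5+).
Level 22 falls in the 19-22 band.
Grid: Level 19-22 × Category III = 58-67 months.

58-67 months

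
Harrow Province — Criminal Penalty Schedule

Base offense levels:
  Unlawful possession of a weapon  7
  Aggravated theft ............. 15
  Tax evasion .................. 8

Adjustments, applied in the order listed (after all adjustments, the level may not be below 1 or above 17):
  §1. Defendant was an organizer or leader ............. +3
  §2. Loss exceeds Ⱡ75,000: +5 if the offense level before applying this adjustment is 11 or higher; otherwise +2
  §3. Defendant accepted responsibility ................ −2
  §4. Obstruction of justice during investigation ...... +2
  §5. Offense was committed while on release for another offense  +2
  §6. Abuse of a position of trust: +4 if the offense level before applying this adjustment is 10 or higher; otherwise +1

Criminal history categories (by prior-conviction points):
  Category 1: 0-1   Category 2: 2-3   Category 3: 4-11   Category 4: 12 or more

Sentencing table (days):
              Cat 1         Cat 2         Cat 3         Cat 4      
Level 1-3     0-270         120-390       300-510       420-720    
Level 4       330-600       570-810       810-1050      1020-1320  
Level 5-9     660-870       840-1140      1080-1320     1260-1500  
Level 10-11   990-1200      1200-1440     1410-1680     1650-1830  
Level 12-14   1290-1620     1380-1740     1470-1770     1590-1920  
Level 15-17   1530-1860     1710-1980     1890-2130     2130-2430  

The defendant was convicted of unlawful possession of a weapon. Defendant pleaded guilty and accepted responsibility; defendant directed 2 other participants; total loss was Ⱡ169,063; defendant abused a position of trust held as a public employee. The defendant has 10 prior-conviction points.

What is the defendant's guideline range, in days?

Base offense level for unlawful possession of a weapon: 7.
§1 applies: 7 + 3 = 10.
§2 applies (level before this adjustment is 10 < 11, so +2): 10 + 2 = 12.
§3 applies: 12 − 2 = 10.
§4 does not apply.
§5 does not apply.
§6 applies (level before this adjustment is 10 ≥ 10, so +4): 10 + 4 = 14.
Final offense level: 14.
Criminal history: 10 prior points → Category 3 (4-11).
Level 14 falls in the 12-14 band.
Grid: Level 12-14 × Category 3 = 1470-1770 days.

1470-1770 days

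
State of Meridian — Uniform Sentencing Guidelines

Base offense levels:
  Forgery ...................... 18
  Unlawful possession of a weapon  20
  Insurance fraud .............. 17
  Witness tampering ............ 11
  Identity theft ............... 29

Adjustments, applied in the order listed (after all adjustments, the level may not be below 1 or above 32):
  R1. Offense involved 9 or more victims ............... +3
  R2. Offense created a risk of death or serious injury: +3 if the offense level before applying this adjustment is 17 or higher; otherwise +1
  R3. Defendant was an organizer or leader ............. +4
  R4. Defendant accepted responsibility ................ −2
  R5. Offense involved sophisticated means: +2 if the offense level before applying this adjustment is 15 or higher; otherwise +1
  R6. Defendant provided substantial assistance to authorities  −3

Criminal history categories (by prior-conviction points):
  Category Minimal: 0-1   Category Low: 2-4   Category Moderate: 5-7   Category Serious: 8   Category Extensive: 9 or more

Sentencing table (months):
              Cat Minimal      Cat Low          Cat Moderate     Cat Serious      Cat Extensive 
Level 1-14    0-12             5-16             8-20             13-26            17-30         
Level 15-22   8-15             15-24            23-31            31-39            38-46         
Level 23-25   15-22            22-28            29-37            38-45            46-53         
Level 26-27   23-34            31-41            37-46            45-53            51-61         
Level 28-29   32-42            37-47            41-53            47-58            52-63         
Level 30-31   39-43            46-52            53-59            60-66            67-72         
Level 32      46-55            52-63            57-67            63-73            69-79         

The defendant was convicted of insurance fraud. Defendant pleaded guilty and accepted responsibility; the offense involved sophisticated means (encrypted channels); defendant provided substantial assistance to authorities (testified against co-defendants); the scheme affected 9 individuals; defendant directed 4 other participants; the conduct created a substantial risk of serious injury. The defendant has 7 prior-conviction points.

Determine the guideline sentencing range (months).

Base offense level for insurance fraud: 17.
R1 applies: 17 + 3 = 20.
R2 applies (level before this adjustment is 20 ≥ 17, so +3): 20 + 3 = 23.
R3 applies: 23 + 4 = 27.
R4 applies: 27 − 2 = 25.
R5 applies (level before this adjustment is 25 ≥ 15, so +2): 25 + 2 = 27.
R6 applies: 27 − 3 = 24.
Final offense level: 24.
Criminal history: 7 prior points → Category Moderate (5-7).
Level 24 falls in the 23-25 band.
Grid: Level 23-25 × Category Moderate = 29-37 months.

29-37 months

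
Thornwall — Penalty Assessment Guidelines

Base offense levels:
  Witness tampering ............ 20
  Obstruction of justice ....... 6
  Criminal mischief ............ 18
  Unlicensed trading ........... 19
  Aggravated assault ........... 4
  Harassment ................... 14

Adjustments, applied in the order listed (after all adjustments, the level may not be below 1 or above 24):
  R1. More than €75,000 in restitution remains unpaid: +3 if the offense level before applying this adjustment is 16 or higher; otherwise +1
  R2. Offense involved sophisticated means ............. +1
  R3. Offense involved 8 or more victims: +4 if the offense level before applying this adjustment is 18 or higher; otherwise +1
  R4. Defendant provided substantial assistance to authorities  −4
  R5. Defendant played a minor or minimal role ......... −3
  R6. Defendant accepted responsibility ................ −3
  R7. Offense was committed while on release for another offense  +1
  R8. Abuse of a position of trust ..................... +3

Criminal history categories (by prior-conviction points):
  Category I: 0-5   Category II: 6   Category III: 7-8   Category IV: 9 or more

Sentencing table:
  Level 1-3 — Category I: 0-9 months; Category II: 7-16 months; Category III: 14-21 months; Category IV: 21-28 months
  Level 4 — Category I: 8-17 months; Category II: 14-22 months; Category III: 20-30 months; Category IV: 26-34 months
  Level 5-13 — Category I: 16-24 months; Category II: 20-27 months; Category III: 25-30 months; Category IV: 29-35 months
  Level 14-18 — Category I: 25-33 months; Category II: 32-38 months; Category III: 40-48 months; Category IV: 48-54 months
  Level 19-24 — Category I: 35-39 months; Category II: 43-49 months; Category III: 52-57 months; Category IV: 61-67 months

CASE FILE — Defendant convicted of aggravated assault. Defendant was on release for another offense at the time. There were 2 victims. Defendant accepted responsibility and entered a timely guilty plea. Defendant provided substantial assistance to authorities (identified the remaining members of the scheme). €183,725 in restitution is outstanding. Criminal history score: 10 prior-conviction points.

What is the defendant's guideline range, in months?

21-28 months

Base offense level for aggravated assault: 4.
R1 applies (level before this adjustment is 4 < 16, so +1): 4 + 1 = 5.
R4 applies: 5 − 4 = 1.
R6 applies: 1 − 3 = -2.
R7 applies: -2 + 1 = -1.
Level -1 is below the minimum of 1; floored at 1.
Final offense level: 1.
Criminal history: 10 prior points → Category IV (9+).
Level 1 falls in the 1-3 band.
Grid: Level 1-3 × Category IV = 21-28 months.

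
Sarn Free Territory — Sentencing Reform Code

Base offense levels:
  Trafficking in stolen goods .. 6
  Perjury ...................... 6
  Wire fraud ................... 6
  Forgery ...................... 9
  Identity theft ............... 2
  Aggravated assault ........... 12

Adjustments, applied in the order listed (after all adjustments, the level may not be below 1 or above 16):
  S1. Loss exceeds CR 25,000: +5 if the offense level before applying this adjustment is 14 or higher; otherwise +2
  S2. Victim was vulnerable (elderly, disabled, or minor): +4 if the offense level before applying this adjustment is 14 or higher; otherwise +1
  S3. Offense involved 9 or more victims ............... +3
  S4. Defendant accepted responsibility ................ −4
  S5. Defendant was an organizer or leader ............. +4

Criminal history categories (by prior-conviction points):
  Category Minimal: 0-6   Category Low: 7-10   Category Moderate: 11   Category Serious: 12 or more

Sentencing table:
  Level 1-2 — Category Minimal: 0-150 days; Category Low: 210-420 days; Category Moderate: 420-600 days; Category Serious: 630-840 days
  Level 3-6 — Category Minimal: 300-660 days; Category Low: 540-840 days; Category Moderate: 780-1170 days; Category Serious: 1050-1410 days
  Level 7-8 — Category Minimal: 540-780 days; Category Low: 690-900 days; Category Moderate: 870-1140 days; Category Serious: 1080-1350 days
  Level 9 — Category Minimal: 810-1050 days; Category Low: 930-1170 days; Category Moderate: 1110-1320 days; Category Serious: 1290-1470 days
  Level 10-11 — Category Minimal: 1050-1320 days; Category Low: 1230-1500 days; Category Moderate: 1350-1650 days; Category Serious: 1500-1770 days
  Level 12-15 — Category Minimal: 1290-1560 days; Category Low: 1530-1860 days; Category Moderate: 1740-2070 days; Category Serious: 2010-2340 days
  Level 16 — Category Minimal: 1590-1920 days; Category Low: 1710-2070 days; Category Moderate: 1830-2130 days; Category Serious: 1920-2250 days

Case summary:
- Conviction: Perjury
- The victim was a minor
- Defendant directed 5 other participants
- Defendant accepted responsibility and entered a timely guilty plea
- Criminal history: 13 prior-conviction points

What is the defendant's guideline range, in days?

1080-1350 days

Base offense level for perjury: 6.
S2 applies (level before this adjustment is 6 < 14, so +1): 6 + 1 = 7.
S4 applies: 7 − 4 = 3.
S5 applies: 3 + 4 = 7.
Final offense level: 7.
Criminal history: 13 prior points → Category Serious (12+).
Level 7 falls in the 7-8 band.
Grid: Level 7-8 × Category Serious = 1080-1350 days.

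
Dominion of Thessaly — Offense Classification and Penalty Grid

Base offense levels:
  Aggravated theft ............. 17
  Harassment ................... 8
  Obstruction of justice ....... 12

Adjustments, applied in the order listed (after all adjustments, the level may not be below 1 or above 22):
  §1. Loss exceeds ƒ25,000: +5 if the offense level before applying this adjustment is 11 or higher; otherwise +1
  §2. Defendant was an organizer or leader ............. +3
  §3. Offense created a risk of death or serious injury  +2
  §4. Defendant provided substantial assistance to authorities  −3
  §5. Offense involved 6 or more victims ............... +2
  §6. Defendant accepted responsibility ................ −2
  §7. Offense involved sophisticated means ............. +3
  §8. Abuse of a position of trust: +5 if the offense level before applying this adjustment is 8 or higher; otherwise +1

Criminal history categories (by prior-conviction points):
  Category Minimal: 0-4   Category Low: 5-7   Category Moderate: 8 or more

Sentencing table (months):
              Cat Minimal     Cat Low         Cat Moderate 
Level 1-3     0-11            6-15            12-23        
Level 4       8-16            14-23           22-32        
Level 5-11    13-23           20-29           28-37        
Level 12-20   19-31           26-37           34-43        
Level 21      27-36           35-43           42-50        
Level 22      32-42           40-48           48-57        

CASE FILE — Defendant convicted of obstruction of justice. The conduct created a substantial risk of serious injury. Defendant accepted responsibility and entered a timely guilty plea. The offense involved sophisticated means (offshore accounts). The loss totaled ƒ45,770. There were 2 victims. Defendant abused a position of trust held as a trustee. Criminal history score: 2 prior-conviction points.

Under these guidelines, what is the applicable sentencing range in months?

Base offense level for obstruction of justice: 12.
§1 applies (level before this adjustment is 12 ≥ 11, so +5): 12 + 5 = 17.
§2 does not apply.
§3 applies: 17 + 2 = 19.
§6 applies: 19 − 2 = 17.
§7 applies: 17 + 3 = 20.
§8 applies (level before this adjustment is 20 ≥ 8, so +5): 20 + 5 = 25.
Level 25 exceeds the maximum of 22; capped at 22.
Final offense level: 22.
Criminal history: 2 prior points → Category Minimal (0-4).
Level 22 falls in the 22 band.
Grid: Level 22 × Category Minimal = 32-42 months.

32-42 months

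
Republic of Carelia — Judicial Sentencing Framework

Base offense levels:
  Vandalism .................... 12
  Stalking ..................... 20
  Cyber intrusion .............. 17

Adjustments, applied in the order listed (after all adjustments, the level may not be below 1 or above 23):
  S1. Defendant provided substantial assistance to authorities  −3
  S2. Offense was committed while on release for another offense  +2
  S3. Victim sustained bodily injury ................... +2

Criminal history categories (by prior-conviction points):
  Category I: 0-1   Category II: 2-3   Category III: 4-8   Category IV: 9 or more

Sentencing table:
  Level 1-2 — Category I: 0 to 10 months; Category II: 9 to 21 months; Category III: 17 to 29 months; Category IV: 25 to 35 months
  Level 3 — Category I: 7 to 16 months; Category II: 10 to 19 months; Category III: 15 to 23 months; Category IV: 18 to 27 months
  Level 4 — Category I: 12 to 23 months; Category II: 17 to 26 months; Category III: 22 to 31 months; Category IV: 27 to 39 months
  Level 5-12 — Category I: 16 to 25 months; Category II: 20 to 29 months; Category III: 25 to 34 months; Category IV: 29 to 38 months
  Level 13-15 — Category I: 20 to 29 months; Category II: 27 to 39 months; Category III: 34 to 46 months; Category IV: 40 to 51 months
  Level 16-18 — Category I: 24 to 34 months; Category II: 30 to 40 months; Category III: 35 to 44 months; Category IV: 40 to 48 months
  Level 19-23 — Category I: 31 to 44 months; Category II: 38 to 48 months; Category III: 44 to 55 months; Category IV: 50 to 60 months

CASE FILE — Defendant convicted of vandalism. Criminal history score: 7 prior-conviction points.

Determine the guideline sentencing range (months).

25-34 months

Base offense level for vandalism: 12.
Final offense level: 12.
Criminal history: 7 prior points → Category III (4-8).
Level 12 falls in the 5-12 band.
Grid: Level 5-12 × Category III = 25-34 months.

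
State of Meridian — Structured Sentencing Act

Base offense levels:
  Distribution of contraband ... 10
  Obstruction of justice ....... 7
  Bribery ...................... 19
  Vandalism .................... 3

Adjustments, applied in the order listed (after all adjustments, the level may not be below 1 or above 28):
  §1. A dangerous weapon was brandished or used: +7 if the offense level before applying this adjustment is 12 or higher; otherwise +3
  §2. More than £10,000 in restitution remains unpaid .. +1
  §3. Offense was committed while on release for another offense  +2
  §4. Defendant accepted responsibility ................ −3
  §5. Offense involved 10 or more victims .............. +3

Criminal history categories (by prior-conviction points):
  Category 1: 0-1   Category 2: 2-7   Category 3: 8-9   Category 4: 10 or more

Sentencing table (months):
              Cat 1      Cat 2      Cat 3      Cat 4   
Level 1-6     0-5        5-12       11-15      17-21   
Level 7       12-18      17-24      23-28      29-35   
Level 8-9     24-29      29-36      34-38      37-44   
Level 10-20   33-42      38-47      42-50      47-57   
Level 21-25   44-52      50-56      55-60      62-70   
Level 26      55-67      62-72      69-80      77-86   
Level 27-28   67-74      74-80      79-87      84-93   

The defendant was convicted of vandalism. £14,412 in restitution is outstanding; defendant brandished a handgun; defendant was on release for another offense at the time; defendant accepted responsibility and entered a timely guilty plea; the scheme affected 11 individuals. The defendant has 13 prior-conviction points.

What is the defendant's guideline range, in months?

37-44 months

Base offense level for vandalism: 3.
§1 applies (level before this adjustment is 3 < 12, so +3): 3 + 3 = 6.
§2 applies: 6 + 1 = 7.
§3 applies: 7 + 2 = 9.
§4 applies: 9 − 3 = 6.
§5 applies: 6 + 3 = 9.
Final offense level: 9.
Criminal history: 13 prior points → Category 4 (10+).
Level 9 falls in the 8-9 band.
Grid: Level 8-9 × Category 4 = 37-44 months.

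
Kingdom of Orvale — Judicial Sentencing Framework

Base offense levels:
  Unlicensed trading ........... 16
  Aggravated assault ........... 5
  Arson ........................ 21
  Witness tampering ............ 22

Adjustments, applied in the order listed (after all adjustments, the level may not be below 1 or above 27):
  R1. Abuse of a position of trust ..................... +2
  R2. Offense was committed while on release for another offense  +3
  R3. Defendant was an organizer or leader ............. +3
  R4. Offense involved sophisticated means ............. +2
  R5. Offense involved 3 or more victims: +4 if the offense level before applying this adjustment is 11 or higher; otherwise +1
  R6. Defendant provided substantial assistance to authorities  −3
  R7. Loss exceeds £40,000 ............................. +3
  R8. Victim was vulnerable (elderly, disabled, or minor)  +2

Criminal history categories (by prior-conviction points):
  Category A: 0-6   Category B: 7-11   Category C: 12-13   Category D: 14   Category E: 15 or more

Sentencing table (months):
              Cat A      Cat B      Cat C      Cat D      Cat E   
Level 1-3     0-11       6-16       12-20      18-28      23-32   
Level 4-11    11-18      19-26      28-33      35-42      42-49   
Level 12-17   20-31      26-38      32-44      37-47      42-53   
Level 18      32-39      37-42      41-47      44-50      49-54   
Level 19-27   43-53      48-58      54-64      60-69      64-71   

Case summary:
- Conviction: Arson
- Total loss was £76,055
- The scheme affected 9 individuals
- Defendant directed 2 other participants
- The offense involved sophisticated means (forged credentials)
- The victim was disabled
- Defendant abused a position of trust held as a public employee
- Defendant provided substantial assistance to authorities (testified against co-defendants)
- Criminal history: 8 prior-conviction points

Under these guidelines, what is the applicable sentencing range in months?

48-58 months

Base offense level for arson: 21.
R1 applies: 21 + 2 = 23.
R2 does not apply.
R3 applies: 23 + 3 = 26.
R4 applies: 26 + 2 = 28.
R5 applies (level before this adjustment is 28 ≥ 11, so +4): 28 + 4 = 32.
R6 applies: 32 − 3 = 29.
R7 applies: 29 + 3 = 32.
R8 applies: 32 + 2 = 34.
Level 34 exceeds the maximum of 27; capped at 27.
Final offense level: 27.
Criminal history: 8 prior points → Category B (7-11).
Level 27 falls in the 19-27 band.
Grid: Level 19-27 × Category B = 48-58 months.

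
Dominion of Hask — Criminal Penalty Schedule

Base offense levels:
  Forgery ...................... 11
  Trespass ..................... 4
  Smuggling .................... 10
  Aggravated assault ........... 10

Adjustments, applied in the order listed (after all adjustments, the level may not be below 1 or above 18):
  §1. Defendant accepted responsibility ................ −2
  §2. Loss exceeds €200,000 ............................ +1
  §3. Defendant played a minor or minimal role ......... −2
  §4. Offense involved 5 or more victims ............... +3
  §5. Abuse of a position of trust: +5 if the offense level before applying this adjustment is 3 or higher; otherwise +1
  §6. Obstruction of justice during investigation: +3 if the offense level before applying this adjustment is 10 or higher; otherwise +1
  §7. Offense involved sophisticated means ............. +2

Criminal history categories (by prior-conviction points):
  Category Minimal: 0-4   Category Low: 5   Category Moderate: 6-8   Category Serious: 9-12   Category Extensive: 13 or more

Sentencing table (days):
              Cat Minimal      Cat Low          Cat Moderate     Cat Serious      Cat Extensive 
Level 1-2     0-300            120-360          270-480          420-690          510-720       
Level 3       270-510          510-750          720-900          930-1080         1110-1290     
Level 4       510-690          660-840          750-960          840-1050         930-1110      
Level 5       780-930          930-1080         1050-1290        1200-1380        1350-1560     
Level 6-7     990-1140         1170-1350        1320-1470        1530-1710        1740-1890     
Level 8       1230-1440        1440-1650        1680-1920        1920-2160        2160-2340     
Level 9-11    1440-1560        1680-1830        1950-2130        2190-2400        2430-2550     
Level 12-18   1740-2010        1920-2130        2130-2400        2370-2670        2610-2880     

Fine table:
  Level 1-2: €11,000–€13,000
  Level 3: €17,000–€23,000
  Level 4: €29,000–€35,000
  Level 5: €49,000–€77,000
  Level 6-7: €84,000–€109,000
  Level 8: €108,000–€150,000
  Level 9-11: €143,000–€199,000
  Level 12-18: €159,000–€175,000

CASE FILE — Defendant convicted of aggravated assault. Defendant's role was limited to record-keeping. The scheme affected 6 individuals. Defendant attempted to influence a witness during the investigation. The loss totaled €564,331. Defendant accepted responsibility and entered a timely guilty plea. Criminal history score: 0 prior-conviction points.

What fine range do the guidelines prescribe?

Base offense level for aggravated assault: 10.
§1 applies: 10 − 2 = 8.
§2 applies: 8 + 1 = 9.
§3 applies: 9 − 2 = 7.
§4 applies: 7 + 3 = 10.
§5 does not apply.
§6 applies (level before this adjustment is 10 ≥ 10, so +3): 10 + 3 = 13.
§7 does not apply.
Final offense level: 13.
Level 13 falls in the 12-18 band.
Fine table: Level 12-18 → €159,000–€175,000.

€159,000–€175,000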